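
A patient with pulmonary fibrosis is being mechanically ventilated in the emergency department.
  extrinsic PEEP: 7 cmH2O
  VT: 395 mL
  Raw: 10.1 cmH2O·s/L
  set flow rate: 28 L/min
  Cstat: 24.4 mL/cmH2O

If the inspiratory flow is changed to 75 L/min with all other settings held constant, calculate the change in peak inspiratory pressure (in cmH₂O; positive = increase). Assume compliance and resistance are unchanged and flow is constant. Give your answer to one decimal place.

7.9

Flow: 28 L/min ÷ 60 = 0.4667 L/s.
New flow: 75 L/min ÷ 60 = 1.25 L/s.
PIP = Vt/C + R·V̇ + PEEP (constant-flow equation of motion).
Only the resistive term changes: ΔPIP = R × ΔV̇ = 10.1 × (1.25 − 0.4667) = 10.1 × 0.7833 = 7.911 cmH2O.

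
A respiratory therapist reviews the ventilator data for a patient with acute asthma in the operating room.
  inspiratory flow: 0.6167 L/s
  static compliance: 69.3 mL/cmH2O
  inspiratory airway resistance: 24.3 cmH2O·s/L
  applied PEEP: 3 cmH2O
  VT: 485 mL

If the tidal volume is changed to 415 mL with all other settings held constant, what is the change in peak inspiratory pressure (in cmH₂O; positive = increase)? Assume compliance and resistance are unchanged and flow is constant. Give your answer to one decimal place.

PIP = Vt/C + R·V̇ + PEEP (constant-flow equation of motion).
Only the elastic term changes: ΔPIP = ΔVt / C = (415 − 485) / 69.3 = -1.01 cmH2O.

-1.0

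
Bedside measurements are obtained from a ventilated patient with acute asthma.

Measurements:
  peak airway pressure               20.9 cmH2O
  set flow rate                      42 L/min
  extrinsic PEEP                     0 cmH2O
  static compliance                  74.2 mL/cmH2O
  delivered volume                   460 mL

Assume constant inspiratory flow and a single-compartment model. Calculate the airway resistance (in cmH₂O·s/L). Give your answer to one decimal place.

Flow: 42 L/min ÷ 60 = 0.7 L/s.
Equation of motion (constant flow): PIP = Vt/C + R·V̇ + PEEP.
R·V̇ = PIP − Vt/C − PEEP = 20.9 − 460/74.2 − 0 = 20.9 − 6.199 − 0 = 14.701 cmH2O.
R = 14.701 / 0.7 = 21.001 cmH2O·s/L.

21.0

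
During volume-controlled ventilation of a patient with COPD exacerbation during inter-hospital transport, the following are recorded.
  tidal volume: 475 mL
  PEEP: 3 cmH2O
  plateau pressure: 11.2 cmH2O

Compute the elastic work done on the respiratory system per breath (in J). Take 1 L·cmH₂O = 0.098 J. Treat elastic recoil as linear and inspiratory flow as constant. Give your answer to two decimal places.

Elastic work ≈ ½ × (Pplat − PEEP) × Vt = 0.5 × (11.2 − 3) × 0.475 L = 0.5 × 8.2 × 0.475 = 1.948 L·cmH2O.
× 0.098 J/(L·cmH2O) → 0.1909 J.

0.19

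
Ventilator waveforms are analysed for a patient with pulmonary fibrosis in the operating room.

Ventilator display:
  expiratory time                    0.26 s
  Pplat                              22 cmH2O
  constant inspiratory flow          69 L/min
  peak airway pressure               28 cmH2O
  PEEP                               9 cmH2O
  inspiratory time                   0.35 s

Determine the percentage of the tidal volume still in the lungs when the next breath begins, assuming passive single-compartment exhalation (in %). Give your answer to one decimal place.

Flow: 69 L/min ÷ 60 = 1.15 L/s.
Vt = flow × Ti = 1.15 L/s × 0.35 s × 1000 mL/L = 402.5 mL.
R = (PIP − Pplat)/V̇ = (28 − 22) / 1.15 = 6.0/1.15 = 5.217 cmH2O·s/L.
C = Vt/(Pplat − PEEP) = 402.5 / (22 − 9) = 402.5/13.0 = 30.962 mL/cmH2O.
τ = R × C = 5.217 × 0.03096 L/cmH2O = 0.1615 s.
Fraction remaining at end-expiration = e^(−Te/τ) = e^(−0.26/0.1615) = 0.1999 → 19.99%.

20.0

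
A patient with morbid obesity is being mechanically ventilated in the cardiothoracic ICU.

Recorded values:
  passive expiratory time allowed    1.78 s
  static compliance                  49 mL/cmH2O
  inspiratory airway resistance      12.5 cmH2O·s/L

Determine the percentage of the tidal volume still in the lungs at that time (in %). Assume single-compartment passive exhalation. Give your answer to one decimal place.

5.5

τ = R × C = 12.5 × 49 mL/cmH2O = 12.5 × 0.049 L/cmH2O = 0.6125 s.
Passive exhalation: V(t)/V₀ = e^(−t/τ) = e^(−1.78/0.6125) = 0.05469.
Fraction remaining = 0.05469 → 5.469%.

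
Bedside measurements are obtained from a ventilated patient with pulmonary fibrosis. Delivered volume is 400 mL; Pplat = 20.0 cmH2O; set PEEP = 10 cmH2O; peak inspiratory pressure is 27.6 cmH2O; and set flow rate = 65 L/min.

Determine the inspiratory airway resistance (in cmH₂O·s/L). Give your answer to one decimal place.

7.0

Flow: 65 L/min ÷ 60 = 1.0833 L/s.
Raw = (PIP − Pplat) / flow = (27.6 − 20.0) / 1.0833 = 7.6 / 1.0833 = 7.016 cmH2O·s/L.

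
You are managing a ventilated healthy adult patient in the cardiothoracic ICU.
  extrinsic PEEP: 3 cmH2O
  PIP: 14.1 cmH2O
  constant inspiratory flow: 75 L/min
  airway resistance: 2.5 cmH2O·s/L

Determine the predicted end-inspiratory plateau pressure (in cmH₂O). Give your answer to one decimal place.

Flow: 75 L/min ÷ 60 = 1.25 L/s.
Pplat = PIP − Raw × flow = 14.1 − 2.5 × 1.25 = 14.1 − 3.125 = 10.975 cmH2O.

11.0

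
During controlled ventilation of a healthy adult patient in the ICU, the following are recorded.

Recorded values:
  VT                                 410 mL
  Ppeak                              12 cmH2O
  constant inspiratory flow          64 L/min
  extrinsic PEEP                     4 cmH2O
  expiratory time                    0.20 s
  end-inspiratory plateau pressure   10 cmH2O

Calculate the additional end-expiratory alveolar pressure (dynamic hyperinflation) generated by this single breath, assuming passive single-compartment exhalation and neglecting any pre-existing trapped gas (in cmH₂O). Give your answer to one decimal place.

Flow: 64 L/min ÷ 60 = 1.0667 L/s.
R = (PIP − Pplat)/V̇ = (12 − 10) / 1.0667 = 2.0/1.0667 = 1.875 cmH2O·s/L.
C = Vt/(Pplat − PEEP) = 410.0 / (10 − 4) = 410.0/6.0 = 68.333 mL/cmH2O.
τ = R × C = 1.875 × 0.06833 L/cmH2O = 0.1281 s.
Fraction remaining = e^(−Te/τ) = e^(−0.20/0.1281) = 0.2099; trapped volume = 410.0 × 0.2099 = 86.059 mL.
Additional alveolar pressure from trapping ≈ V_trapped / C = 86.059 / 68.333 = 1.259 cmH2O.

1.3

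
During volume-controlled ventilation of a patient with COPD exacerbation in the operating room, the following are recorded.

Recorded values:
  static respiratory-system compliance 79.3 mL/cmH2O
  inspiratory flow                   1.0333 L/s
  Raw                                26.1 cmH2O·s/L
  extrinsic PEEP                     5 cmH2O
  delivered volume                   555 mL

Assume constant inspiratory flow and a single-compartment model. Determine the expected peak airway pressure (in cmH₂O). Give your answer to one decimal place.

39.0

Equation of motion (constant flow): PIP = Vt/C + R·V̇ + PEEP.
PIP = 555/79.3 + 26.1×1.0333 + 5 = 6.999 + 26.969 + 5 = 38.968 cmH2O.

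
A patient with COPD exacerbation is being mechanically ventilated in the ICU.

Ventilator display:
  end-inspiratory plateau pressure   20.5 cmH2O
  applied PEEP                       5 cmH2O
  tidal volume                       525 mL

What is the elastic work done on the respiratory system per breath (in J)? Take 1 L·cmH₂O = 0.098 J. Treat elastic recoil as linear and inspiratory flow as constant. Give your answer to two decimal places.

Elastic work ≈ ½ × (Pplat − PEEP) × Vt = 0.5 × (20.5 − 5) × 0.525 L = 0.5 × 15.5 × 0.525 = 4.069 L·cmH2O.
× 0.098 J/(L·cmH2O) → 0.3988 J.

0.40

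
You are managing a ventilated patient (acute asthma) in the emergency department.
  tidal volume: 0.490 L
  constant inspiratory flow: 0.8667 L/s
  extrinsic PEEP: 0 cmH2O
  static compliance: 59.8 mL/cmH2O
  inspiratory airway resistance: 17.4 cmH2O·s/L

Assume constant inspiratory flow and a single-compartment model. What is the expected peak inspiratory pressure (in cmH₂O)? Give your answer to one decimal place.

23.3

Equation of motion (constant flow): PIP = Vt/C + R·V̇ + PEEP.
PIP = 490/59.8 + 17.4×0.8667 + 0 = 8.194 + 15.081 + 0 = 23.275 cmH2O.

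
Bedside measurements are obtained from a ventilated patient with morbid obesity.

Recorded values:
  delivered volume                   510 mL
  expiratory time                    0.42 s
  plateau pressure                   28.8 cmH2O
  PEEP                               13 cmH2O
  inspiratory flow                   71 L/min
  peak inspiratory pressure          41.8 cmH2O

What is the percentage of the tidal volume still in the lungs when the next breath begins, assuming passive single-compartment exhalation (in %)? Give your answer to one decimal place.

30.6

Flow: 71 L/min ÷ 60 = 1.1833 L/s.
R = (PIP − Pplat)/V̇ = (41.8 − 28.8) / 1.1833 = 13.0/1.1833 = 10.986 cmH2O·s/L.
C = Vt/(Pplat − PEEP) = 510.0 / (28.8 − 13) = 510.0/15.8 = 32.278 mL/cmH2O.
τ = R × C = 10.986 × 0.03228 L/cmH2O = 0.3546 s.
Fraction remaining at end-expiration = e^(−Te/τ) = e^(−0.42/0.3546) = 0.3059 → 30.59%.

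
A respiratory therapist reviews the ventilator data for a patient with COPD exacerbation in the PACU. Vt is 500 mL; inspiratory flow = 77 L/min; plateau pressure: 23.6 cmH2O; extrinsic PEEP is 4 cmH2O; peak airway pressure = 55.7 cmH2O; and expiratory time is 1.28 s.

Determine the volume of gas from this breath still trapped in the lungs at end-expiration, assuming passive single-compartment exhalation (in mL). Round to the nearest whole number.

67

Flow: 77 L/min ÷ 60 = 1.2833 L/s.
R = (PIP − Pplat)/V̇ = (55.7 − 23.6) / 1.2833 = 32.1/1.2833 = 25.014 cmH2O·s/L.
C = Vt/(Pplat − PEEP) = 500.0 / (23.6 − 4) = 500.0/19.6 = 25.51 mL/cmH2O.
τ = R × C = 25.014 × 0.02551 L/cmH2O = 0.6381 s.
Fraction remaining = e^(−Te/τ) = e^(−1.28/0.6381) = 0.1345.
Trapped volume = 500.0 × 0.1345 = 67.25 mL.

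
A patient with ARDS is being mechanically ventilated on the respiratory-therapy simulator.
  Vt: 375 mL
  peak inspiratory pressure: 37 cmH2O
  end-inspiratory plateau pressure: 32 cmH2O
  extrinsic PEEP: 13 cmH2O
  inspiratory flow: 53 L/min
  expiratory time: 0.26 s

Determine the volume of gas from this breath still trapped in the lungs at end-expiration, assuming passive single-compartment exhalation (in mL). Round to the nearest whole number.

Flow: 53 L/min ÷ 60 = 0.8833 L/s.
R = (PIP − Pplat)/V̇ = (37 − 32) / 0.8833 = 5.0/0.8833 = 5.661 cmH2O·s/L.
C = Vt/(Pplat − PEEP) = 375.0 / (32 − 13) = 375.0/19.0 = 19.737 mL/cmH2O.
τ = R × C = 5.661 × 0.01974 L/cmH2O = 0.1117 s.
Fraction remaining = e^(−Te/τ) = e^(−0.26/0.1117) = 0.09752.
Trapped volume = 375.0 × 0.09752 = 36.57 mL.

37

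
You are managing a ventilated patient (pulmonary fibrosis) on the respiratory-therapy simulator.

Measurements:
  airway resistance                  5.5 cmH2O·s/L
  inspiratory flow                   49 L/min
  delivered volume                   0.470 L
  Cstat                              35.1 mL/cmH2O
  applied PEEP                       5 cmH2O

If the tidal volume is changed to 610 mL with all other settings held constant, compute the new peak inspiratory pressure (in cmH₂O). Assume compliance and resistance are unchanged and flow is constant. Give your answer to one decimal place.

Flow: 49 L/min ÷ 60 = 0.8167 L/s.
PIP = Vt/C + R·V̇ + PEEP (constant-flow equation of motion).
Only the elastic term changes: ΔPIP = ΔVt / C = (610 − 470) / 35.1 = 3.989 cmH2O.
Original PIP = 470/35.1 + 5.5×0.8167 + 5 = 22.882 cmH2O; new PIP = 22.882 + (3.989) = 26.871 cmH2O.

26.9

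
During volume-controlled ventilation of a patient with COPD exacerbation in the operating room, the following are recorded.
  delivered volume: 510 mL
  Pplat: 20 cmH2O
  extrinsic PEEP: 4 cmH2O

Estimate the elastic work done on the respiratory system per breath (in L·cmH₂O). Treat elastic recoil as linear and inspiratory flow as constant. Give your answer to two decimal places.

Elastic work ≈ ½ × (Pplat − PEEP) × Vt = 0.5 × (20 − 4) × 0.510 L = 0.5 × 16.0 × 0.510 = 4.08 L·cmH2O.

4.08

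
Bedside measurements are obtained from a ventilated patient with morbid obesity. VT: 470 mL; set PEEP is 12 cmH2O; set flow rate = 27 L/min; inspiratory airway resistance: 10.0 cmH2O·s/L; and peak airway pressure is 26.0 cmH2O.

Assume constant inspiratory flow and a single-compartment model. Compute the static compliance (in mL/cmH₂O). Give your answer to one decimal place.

49.5

Flow: 27 L/min ÷ 60 = 0.45 L/s.
Equation of motion (constant flow): PIP = Vt/C + R·V̇ + PEEP.
Vt/C = PIP − R·V̇ − PEEP = 26.0 − 10.0×0.45 − 12 = 26.0 − 4.5 − 12 = 9.5 cmH2O.
C = Vt / 9.5 = 470 / 9.5 = 49.474 mL/cmH2O.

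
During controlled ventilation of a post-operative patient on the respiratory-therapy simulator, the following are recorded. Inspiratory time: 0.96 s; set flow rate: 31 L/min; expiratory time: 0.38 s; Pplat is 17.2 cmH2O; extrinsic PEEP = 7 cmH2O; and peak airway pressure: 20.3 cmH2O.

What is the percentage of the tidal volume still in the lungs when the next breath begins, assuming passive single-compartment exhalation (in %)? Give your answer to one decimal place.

27.2

Flow: 31 L/min ÷ 60 = 0.5167 L/s.
Vt = flow × Ti = 0.5167 L/s × 0.96 s × 1000 mL/L = 496.03 mL.
R = (PIP − Pplat)/V̇ = (20.3 − 17.2) / 0.5167 = 3.1/0.5167 = 6.0 cmH2O·s/L.
C = Vt/(Pplat − PEEP) = 496.03 / (17.2 − 7) = 496.03/10.2 = 48.63 mL/cmH2O.
τ = R × C = 6.0 × 0.04863 L/cmH2O = 0.2918 s.
Fraction remaining at end-expiration = e^(−Te/τ) = e^(−0.38/0.2918) = 0.2719 → 27.19%.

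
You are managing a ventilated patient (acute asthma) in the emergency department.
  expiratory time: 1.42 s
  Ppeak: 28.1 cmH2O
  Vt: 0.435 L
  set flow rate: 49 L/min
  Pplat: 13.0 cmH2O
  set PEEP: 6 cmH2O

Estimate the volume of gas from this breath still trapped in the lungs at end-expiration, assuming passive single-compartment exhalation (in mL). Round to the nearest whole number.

Flow: 49 L/min ÷ 60 = 0.8167 L/s.
R = (PIP − Pplat)/V̇ = (28.1 − 13.0) / 0.8167 = 15.1/0.8167 = 18.489 cmH2O·s/L.
C = Vt/(Pplat − PEEP) = 435.0 / (13.0 − 6) = 435.0/7.0 = 62.143 mL/cmH2O.
τ = R × C = 18.489 × 0.06214 L/cmH2O = 1.149 s.
Fraction remaining = e^(−Te/τ) = e^(−1.42/1.149) = 0.2906.
Trapped volume = 435.0 × 0.2906 = 126.41 mL.

126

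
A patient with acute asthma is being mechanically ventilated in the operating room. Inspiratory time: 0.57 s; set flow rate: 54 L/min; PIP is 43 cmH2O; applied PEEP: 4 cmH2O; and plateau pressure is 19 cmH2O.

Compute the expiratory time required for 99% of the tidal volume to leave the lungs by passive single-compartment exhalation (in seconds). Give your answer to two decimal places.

Flow: 54 L/min ÷ 60 = 0.9 L/s.
Vt = flow × Ti = 0.9 L/s × 0.57 s × 1000 mL/L = 513.0 mL.
R = (PIP − Pplat)/V̇ = (43 − 19) / 0.9 = 24.0/0.9 = 26.667 cmH2O·s/L.
C = Vt/(Pplat − PEEP) = 513.0 / (19 − 4) = 513.0/15.0 = 34.2 mL/cmH2O.
τ = R × C = 26.667 × 0.0342 L/cmH2O = 0.912 s.
t = −τ·ln(1 − 0.99) = −0.912·ln(0.01) = 4.2 s.

4.20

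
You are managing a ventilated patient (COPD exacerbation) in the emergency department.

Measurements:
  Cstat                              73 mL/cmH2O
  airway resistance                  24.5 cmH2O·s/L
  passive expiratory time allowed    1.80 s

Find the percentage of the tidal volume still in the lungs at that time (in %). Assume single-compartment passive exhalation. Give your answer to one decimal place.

36.6

τ = R × C = 24.5 × 73 mL/cmH2O = 24.5 × 0.073 L/cmH2O = 1.789 s.
Passive exhalation: V(t)/V₀ = e^(−t/τ) = e^(−1.80/1.789) = 0.3656.
Fraction remaining = 0.3656 → 36.56%.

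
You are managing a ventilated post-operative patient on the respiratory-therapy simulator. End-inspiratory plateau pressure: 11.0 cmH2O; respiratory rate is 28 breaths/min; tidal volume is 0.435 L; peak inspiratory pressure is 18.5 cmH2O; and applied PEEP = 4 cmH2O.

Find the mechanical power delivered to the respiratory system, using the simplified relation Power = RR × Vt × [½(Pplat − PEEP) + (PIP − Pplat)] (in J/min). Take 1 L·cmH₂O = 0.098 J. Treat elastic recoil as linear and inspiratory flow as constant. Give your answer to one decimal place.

13.1

Per-breath work = Vt × [½(Pplat−PEEP) + (PIP−Pplat)] = 0.435 × [0.5×7.0 + 7.5] = 0.435 × 11.0 = 4.785 L·cmH2O.
Power = 28 × 4.785 = 133.98 L·cmH2O/min.
× 0.098 J/(L·cmH2O) → 13.13 J/min.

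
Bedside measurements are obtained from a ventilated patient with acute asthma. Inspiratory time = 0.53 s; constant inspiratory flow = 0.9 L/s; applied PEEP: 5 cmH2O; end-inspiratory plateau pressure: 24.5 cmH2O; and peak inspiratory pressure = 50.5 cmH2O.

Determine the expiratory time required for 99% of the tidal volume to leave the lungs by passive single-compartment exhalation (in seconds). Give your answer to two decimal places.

Vt = flow × Ti = 0.9 L/s × 0.53 s × 1000 mL/L = 477.0 mL.
R = (PIP − Pplat)/V̇ = (50.5 − 24.5) / 0.9 = 26.0/0.9 = 28.889 cmH2O·s/L.
C = Vt/(Pplat − PEEP) = 477.0 / (24.5 − 5) = 477.0/19.5 = 24.462 mL/cmH2O.
τ = R × C = 28.889 × 0.02446 L/cmH2O = 0.7066 s.
t = −τ·ln(1 − 0.99) = −0.7066·ln(0.01) = 3.254 s.

3.25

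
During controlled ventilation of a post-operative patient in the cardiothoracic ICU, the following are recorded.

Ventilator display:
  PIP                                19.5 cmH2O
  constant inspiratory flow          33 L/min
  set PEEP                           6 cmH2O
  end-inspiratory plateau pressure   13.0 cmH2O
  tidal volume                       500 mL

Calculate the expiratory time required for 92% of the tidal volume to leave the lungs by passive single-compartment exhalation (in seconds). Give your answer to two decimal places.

Flow: 33 L/min ÷ 60 = 0.55 L/s.
R = (PIP − Pplat)/V̇ = (19.5 − 13.0) / 0.55 = 6.5/0.55 = 11.818 cmH2O·s/L.
C = Vt/(Pplat − PEEP) = 500.0 / (13.0 − 6) = 500.0/7.0 = 71.429 mL/cmH2O.
τ = R × C = 11.818 × 0.07143 L/cmH2O = 0.8442 s.
t = −τ·ln(1 − 0.92) = −0.8442·ln(0.08) = 2.132 s.

2.13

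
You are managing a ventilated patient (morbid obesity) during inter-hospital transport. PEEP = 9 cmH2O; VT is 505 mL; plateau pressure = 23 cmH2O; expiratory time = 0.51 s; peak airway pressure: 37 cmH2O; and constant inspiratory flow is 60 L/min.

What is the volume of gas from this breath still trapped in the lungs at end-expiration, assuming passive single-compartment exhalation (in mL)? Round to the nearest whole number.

184

Flow: 60 L/min ÷ 60 = 1 L/s.
R = (PIP − Pplat)/V̇ = (37 − 23) / 1 = 14.0/1 = 14.0 cmH2O·s/L.
C = Vt/(Pplat − PEEP) = 505.0 / (23 − 9) = 505.0/14.0 = 36.071 mL/cmH2O.
τ = R × C = 14.0 × 0.03607 L/cmH2O = 0.505 s.
Fraction remaining = e^(−Te/τ) = e^(−0.51/0.505) = 0.3643.
Trapped volume = 505.0 × 0.3643 = 183.97 mL.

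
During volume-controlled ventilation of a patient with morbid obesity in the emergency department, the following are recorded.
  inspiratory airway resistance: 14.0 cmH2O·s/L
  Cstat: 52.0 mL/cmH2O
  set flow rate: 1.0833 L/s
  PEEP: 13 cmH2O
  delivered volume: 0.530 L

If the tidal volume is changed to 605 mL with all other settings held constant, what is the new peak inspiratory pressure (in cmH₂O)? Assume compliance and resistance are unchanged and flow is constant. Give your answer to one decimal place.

PIP = Vt/C + R·V̇ + PEEP (constant-flow equation of motion).
Only the elastic term changes: ΔPIP = ΔVt / C = (605 − 530) / 52.0 = 1.442 cmH2O.
Original PIP = 530/52.0 + 14.0×1.0833 + 13 = 38.359 cmH2O; new PIP = 38.359 + (1.442) = 39.801 cmH2O.

39.8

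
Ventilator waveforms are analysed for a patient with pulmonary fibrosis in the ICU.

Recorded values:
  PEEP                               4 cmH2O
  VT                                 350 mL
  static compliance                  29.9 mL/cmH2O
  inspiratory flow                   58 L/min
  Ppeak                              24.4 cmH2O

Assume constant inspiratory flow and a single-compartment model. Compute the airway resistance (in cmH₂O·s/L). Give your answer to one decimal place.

Flow: 58 L/min ÷ 60 = 0.9667 L/s.
Equation of motion (constant flow): PIP = Vt/C + R·V̇ + PEEP.
R·V̇ = PIP − Vt/C − PEEP = 24.4 − 350/29.9 − 4 = 24.4 − 11.706 − 4 = 8.694 cmH2O.
R = 8.694 / 0.9667 = 8.993 cmH2O·s/L.

9.0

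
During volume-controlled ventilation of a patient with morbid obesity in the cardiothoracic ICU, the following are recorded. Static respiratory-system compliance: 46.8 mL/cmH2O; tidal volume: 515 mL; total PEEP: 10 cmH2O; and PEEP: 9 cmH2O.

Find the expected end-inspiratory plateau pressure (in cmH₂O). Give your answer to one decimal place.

21.0

End-expiratory occlusion gives total PEEP = 10 cmH2O (intrinsic PEEP = 10 − 9 = 1). Use total PEEP for the elastic gradient.
Pplat = PEEPtotal + Vt / Cstat = 10 + 515 / 46.8 = 10 + 11.004 = 21.004 cmH2O.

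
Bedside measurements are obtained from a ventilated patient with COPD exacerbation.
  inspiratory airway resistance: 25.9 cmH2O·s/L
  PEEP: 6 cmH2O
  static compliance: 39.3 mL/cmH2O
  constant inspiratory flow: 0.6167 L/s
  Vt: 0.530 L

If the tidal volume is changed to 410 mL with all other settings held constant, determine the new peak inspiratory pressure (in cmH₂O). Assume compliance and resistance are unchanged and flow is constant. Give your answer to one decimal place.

PIP = Vt/C + R·V̇ + PEEP (constant-flow equation of motion).
Only the elastic term changes: ΔPIP = ΔVt / C = (410 − 530) / 39.3 = -3.053 cmH2O.
Original PIP = 530/39.3 + 25.9×0.6167 + 6 = 35.459 cmH2O; new PIP = 35.459 + (-3.053) = 32.406 cmH2O.

32.4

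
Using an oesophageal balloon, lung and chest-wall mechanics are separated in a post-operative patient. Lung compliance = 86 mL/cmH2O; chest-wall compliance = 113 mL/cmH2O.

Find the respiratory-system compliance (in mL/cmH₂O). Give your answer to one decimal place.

48.8

Lung and chest wall are elastances in series: 1/Crs = 1/CL + 1/Ccw.
1/Crs = 1/86 + 1/113 = 0.02048.
Crs = 48.828 mL/cmH2O.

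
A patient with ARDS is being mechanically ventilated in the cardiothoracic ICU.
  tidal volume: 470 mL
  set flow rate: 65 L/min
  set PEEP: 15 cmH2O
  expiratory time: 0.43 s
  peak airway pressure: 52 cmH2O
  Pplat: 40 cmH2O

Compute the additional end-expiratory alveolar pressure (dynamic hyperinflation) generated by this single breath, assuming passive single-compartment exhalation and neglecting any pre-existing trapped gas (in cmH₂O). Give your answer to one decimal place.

3.2

Flow: 65 L/min ÷ 60 = 1.0833 L/s.
R = (PIP − Pplat)/V̇ = (52 − 40) / 1.0833 = 12.0/1.0833 = 11.077 cmH2O·s/L.
C = Vt/(Pplat − PEEP) = 470.0 / (40 − 15) = 470.0/25.0 = 18.8 mL/cmH2O.
τ = R × C = 11.077 × 0.0188 L/cmH2O = 0.2082 s.
Fraction remaining = e^(−Te/τ) = e^(−0.43/0.2082) = 0.1268; trapped volume = 470.0 × 0.1268 = 59.596 mL.
Additional alveolar pressure from trapping ≈ V_trapped / C = 59.596 / 18.8 = 3.17 cmH2O.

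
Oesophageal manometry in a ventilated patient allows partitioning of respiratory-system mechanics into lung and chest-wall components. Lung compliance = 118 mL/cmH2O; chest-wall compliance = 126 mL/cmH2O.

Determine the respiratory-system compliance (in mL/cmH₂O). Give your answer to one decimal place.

60.9

Lung and chest wall are elastances in series: 1/Crs = 1/CL + 1/Ccw.
1/Crs = 1/118 + 1/126 = 0.01641.
Crs = 60.938 mL/cmH2O.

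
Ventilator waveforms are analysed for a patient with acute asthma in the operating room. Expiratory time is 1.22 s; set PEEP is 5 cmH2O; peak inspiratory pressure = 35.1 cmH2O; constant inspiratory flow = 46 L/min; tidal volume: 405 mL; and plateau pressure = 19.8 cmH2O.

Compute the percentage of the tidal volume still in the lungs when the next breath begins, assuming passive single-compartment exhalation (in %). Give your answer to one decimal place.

10.7

Flow: 46 L/min ÷ 60 = 0.7667 L/s.
R = (PIP − Pplat)/V̇ = (35.1 − 19.8) / 0.7667 = 15.3/0.7667 = 19.956 cmH2O·s/L.
C = Vt/(Pplat − PEEP) = 405.0 / (19.8 − 5) = 405.0/14.8 = 27.365 mL/cmH2O.
τ = R × C = 19.956 × 0.02737 L/cmH2O = 0.5462 s.
Fraction remaining at end-expiration = e^(−Te/τ) = e^(−1.22/0.5462) = 0.1071 → 10.71%.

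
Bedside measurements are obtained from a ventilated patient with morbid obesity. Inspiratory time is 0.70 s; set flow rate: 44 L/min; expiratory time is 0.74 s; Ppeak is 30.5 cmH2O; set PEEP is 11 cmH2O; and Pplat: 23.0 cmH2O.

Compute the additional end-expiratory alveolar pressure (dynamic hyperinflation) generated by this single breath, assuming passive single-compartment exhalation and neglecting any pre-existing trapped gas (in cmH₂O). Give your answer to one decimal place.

2.2

Flow: 44 L/min ÷ 60 = 0.7333 L/s.
Vt = flow × Ti = 0.7333 L/s × 0.70 s × 1000 mL/L = 513.31 mL.
R = (PIP − Pplat)/V̇ = (30.5 − 23.0) / 0.7333 = 7.5/0.7333 = 10.228 cmH2O·s/L.
C = Vt/(Pplat − PEEP) = 513.31 / (23.0 − 11) = 513.31/12.0 = 42.776 mL/cmH2O.
τ = R × C = 10.228 × 0.04278 L/cmH2O = 0.4376 s.
Fraction remaining = e^(−Te/τ) = e^(−0.74/0.4376) = 0.1843; trapped volume = 513.31 × 0.1843 = 94.603 mL.
Additional alveolar pressure from trapping ≈ V_trapped / C = 94.603 / 42.776 = 2.212 cmH2O.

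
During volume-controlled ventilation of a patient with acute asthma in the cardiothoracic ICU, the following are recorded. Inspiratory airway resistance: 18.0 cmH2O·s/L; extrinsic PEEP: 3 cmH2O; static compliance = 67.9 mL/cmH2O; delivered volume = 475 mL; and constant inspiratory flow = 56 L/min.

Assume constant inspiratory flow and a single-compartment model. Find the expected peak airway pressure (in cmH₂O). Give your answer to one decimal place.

26.8

Flow: 56 L/min ÷ 60 = 0.9333 L/s.
Equation of motion (constant flow): PIP = Vt/C + R·V̇ + PEEP.
PIP = 475/67.9 + 18.0×0.9333 + 3 = 6.996 + 16.799 + 3 = 26.795 cmH2O.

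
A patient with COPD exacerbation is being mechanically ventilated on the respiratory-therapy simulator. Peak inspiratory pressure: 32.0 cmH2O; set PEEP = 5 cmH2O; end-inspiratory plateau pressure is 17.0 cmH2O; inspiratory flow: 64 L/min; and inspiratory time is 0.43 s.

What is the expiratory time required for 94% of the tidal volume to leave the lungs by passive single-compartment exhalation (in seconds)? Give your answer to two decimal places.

1.51

Flow: 64 L/min ÷ 60 = 1.0667 L/s.
Vt = flow × Ti = 1.0667 L/s × 0.43 s × 1000 mL/L = 458.68 mL.
R = (PIP − Pplat)/V̇ = (32.0 − 17.0) / 1.0667 = 15.0/1.0667 = 14.062 cmH2O·s/L.
C = Vt/(Pplat − PEEP) = 458.68 / (17.0 − 5) = 458.68/12.0 = 38.223 mL/cmH2O.
τ = R × C = 14.062 × 0.03822 L/cmH2O = 0.5374 s.
t = −τ·ln(1 − 0.94) = −0.5374·ln(0.06) = 1.512 s.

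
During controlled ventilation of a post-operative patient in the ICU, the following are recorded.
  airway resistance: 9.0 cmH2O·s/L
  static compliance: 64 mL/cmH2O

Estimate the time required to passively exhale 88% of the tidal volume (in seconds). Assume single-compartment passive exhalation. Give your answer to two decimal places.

1.22

τ = R × C = 9.0 × 64 mL/cmH2O = 9.0 × 0.064 L/cmH2O = 0.576 s.
Exhaled fraction f = 1 − e^(−t/τ) → t = −τ·ln(1 − f) = −0.576·ln(0.12) = 1.221 s.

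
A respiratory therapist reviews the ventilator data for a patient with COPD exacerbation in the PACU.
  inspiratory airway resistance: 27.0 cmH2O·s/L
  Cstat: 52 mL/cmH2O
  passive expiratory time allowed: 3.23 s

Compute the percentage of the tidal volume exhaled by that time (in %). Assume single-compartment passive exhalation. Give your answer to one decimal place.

τ = R × C = 27.0 × 52 mL/cmH2O = 27.0 × 0.052 L/cmH2O = 1.404 s.
Passive exhalation: V(t)/V₀ = e^(−t/τ) = e^(−3.23/1.404) = 0.1002.
Fraction exhaled = 1 − 0.1002 = 0.8998 → 89.98%.

90.0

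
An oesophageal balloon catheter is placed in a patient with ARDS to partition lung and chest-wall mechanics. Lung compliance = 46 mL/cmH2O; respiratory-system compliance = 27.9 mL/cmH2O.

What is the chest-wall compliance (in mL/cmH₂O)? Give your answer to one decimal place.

70.9

1/Ccw = 1/Crs − 1/CL.
1/Ccw = 1/27.9 − 1/46 = 0.0141.
Ccw = 70.922 mL/cmH2O.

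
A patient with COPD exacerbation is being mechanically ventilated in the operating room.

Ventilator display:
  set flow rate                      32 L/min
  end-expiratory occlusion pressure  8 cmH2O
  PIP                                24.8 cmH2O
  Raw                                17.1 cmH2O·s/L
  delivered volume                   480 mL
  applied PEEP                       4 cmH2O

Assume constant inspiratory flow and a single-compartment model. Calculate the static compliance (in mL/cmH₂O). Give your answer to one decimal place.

62.5

Flow: 32 L/min ÷ 60 = 0.5333 L/s.
Total PEEP = 8 cmH2O (set 4 + intrinsic 4); this is the baseline alveolar pressure.
Equation of motion (constant flow): PIP = Vt/C + R·V̇ + PEEP.
Vt/C = PIP − R·V̇ − PEEP = 24.8 − 17.1×0.5333 − 8 = 24.8 − 9.119 − 8 = 7.681 cmH2O.
C = Vt / 7.681 = 480 / 7.681 = 62.492 mL/cmH2O.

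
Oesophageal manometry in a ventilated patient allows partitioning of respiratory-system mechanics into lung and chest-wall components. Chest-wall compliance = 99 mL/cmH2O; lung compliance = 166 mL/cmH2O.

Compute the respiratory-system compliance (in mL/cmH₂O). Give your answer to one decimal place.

Lung and chest wall are elastances in series: 1/Crs = 1/CL + 1/Ccw.
1/Crs = 1/166 + 1/99 = 0.01613.
Crs = 61.996 mL/cmH2O.

62.0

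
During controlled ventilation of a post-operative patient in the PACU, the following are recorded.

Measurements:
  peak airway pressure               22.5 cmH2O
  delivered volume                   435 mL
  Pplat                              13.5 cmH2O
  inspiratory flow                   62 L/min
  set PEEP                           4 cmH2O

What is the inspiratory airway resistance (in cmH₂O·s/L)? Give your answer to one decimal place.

Flow: 62 L/min ÷ 60 = 1.0333 L/s.
Raw = (PIP − Pplat) / flow = (22.5 − 13.5) / 1.0333 = 9.0 / 1.0333 = 8.71 cmH2O·s/L.

8.7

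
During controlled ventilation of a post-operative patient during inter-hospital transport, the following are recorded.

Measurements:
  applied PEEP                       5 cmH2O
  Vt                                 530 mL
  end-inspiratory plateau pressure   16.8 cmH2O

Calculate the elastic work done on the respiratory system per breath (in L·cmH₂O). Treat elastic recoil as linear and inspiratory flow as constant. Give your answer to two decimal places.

3.13

Elastic work ≈ ½ × (Pplat − PEEP) × Vt = 0.5 × (16.8 − 5) × 0.530 L = 0.5 × 11.8 × 0.530 = 3.127 L·cmH2O.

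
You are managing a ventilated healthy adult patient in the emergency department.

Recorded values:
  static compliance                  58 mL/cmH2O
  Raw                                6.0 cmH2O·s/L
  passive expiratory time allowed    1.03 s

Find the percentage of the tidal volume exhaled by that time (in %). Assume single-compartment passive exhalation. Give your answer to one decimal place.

τ = R × C = 6.0 × 58 mL/cmH2O = 6.0 × 0.058 L/cmH2O = 0.348 s.
Passive exhalation: V(t)/V₀ = e^(−t/τ) = e^(−1.03/0.348) = 0.05183.
Fraction exhaled = 1 − 0.05183 = 0.9482 → 94.82%.

94.8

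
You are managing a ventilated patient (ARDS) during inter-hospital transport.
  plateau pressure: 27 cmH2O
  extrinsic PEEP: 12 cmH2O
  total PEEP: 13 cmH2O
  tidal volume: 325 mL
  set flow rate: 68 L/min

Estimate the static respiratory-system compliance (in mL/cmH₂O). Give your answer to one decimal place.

23.2

End-expiratory occlusion gives total PEEP = 13 cmH2O (intrinsic PEEP = 13 − 12 = 1). Use total PEEP for the elastic gradient.
Cstat = Vt / (Pplat − PEEPtotal) = 325 / (27 − 13) = 325 / 14.0 = 23.214 mL/cmH2O.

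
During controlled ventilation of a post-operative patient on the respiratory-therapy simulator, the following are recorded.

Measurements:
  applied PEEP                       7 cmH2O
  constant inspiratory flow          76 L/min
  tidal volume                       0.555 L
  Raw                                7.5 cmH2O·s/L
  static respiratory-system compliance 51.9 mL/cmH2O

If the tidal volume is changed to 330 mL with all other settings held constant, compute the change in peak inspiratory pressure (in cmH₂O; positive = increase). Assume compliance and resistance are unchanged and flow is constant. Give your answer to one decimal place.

PIP = Vt/C + R·V̇ + PEEP (constant-flow equation of motion).
Only the elastic term changes: ΔPIP = ΔVt / C = (330 − 555) / 51.9 = -4.335 cmH2O.

-4.3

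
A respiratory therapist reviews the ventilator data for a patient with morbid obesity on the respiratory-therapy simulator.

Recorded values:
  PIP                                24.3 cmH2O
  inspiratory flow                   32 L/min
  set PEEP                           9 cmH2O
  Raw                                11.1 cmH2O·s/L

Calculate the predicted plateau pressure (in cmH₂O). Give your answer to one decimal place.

Flow: 32 L/min ÷ 60 = 0.5333 L/s.
Pplat = PIP − Raw × flow = 24.3 − 11.1 × 0.5333 = 24.3 − 5.92 = 18.38 cmH2O.

18.4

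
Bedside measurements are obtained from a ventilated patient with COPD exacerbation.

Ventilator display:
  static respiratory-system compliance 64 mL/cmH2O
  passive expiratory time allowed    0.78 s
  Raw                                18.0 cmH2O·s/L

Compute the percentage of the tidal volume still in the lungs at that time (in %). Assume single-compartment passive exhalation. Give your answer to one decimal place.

50.8

τ = R × C = 18.0 × 64 mL/cmH2O = 18.0 × 0.064 L/cmH2O = 1.152 s.
Passive exhalation: V(t)/V₀ = e^(−t/τ) = e^(−0.78/1.152) = 0.5081.
Fraction remaining = 0.5081 → 50.81%.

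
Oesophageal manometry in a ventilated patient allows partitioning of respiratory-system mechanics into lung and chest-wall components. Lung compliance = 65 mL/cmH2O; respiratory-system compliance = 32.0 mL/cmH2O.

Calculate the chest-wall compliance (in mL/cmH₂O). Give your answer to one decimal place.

1/Ccw = 1/Crs − 1/CL.
1/Ccw = 1/32.0 − 1/65 = 0.01587.
Ccw = 63.012 mL/cmH2O.

63.0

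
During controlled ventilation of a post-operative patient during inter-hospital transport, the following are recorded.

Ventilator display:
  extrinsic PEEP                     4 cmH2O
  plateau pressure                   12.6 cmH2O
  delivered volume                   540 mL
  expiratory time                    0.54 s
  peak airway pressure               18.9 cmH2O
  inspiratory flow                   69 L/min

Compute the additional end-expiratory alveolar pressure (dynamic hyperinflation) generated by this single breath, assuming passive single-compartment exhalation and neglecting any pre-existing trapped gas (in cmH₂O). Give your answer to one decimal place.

1.8

Flow: 69 L/min ÷ 60 = 1.15 L/s.
R = (PIP − Pplat)/V̇ = (18.9 − 12.6) / 1.15 = 6.3/1.15 = 5.478 cmH2O·s/L.
C = Vt/(Pplat − PEEP) = 540.0 / (12.6 − 4) = 540.0/8.6 = 62.791 mL/cmH2O.
τ = R × C = 5.478 × 0.06279 L/cmH2O = 0.344 s.
Fraction remaining = e^(−Te/τ) = e^(−0.54/0.344) = 0.2081; trapped volume = 540.0 × 0.2081 = 112.37 mL.
Additional alveolar pressure from trapping ≈ V_trapped / C = 112.37 / 62.791 = 1.79 cmH2O.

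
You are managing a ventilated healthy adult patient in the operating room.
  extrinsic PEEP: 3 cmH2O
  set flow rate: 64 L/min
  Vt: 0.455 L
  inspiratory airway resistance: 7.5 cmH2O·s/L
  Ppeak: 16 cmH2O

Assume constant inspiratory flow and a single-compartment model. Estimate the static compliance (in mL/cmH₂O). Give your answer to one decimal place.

Flow: 64 L/min ÷ 60 = 1.0667 L/s.
Equation of motion (constant flow): PIP = Vt/C + R·V̇ + PEEP.
Vt/C = PIP − R·V̇ − PEEP = 16 − 7.5×1.0667 − 3 = 16 − 8.0 − 3 = 5.0 cmH2O.
C = Vt / 5.0 = 455 / 5.0 = 91.0 mL/cmH2O.

91.0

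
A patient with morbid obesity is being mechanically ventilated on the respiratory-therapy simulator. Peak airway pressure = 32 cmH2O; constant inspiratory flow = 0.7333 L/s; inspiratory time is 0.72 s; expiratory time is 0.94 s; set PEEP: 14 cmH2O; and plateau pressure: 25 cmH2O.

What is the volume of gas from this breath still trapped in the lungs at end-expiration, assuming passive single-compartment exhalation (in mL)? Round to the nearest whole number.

68

Vt = flow × Ti = 0.7333 L/s × 0.72 s × 1000 mL/L = 527.98 mL.
R = (PIP − Pplat)/V̇ = (32 − 25) / 0.7333 = 7.0/0.7333 = 9.546 cmH2O·s/L.
C = Vt/(Pplat − PEEP) = 527.98 / (25 − 14) = 527.98/11.0 = 47.998 mL/cmH2O.
τ = R × C = 9.546 × 0.048 L/cmH2O = 0.4582 s.
Fraction remaining = e^(−Te/τ) = e^(−0.94/0.4582) = 0.1285.
Trapped volume = 527.98 × 0.1285 = 67.845 mL.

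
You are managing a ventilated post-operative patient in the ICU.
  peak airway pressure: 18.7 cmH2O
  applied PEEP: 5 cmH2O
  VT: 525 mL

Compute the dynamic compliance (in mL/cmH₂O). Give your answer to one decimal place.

Dynamic compliance = Vt / (PIP − PEEP) = 525 / (18.7 − 5) = 525 / 13.7 = 38.321 mL/cmH2O.

38.3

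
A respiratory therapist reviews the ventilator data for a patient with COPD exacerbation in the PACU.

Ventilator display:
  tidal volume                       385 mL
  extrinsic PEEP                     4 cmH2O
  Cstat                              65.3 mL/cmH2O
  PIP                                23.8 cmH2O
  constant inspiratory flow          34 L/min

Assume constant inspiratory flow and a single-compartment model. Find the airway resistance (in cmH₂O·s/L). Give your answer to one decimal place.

24.5

Flow: 34 L/min ÷ 60 = 0.5667 L/s.
Equation of motion (constant flow): PIP = Vt/C + R·V̇ + PEEP.
R·V̇ = PIP − Vt/C − PEEP = 23.8 − 385/65.3 − 4 = 23.8 − 5.896 − 4 = 13.904 cmH2O.
R = 13.904 / 0.5667 = 24.535 cmH2O·s/L.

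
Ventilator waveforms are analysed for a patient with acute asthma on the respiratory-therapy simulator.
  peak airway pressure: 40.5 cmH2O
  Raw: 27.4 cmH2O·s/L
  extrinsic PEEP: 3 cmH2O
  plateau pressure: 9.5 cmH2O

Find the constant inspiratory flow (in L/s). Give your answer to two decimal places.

1.13

flow = (PIP − Pplat) / Raw = 31.0 / 27.4 = 1.131 L/s.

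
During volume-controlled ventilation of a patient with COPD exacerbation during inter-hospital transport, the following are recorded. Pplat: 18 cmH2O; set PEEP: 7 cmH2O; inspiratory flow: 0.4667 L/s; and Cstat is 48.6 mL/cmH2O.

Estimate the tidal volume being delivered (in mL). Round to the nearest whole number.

535

Vt = Cstat × (Pplat − PEEP) = 48.6 × (18 − 7) = 48.6 × 11.0 = 534.6 mL.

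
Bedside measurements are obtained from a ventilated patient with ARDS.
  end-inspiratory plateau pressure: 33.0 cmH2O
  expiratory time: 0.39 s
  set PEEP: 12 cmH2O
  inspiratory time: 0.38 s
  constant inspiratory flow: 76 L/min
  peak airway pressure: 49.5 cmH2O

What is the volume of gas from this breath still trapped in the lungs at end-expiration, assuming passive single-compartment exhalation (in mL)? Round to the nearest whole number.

130

Flow: 76 L/min ÷ 60 = 1.2667 L/s.
Vt = flow × Ti = 1.2667 L/s × 0.38 s × 1000 mL/L = 481.35 mL.
R = (PIP − Pplat)/V̇ = (49.5 − 33.0) / 1.2667 = 16.5/1.2667 = 13.026 cmH2O·s/L.
C = Vt/(Pplat − PEEP) = 481.35 / (33.0 − 12) = 481.35/21.0 = 22.921 mL/cmH2O.
τ = R × C = 13.026 × 0.02292 L/cmH2O = 0.2986 s.
Fraction remaining = e^(−Te/τ) = e^(−0.39/0.2986) = 0.2709.
Trapped volume = 481.35 × 0.2709 = 130.4 mL.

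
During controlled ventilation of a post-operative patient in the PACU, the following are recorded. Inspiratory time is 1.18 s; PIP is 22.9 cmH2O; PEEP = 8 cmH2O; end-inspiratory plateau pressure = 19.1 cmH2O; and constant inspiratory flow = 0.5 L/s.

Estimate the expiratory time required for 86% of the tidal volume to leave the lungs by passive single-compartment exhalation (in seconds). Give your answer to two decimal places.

Vt = flow × Ti = 0.5 L/s × 1.18 s × 1000 mL/L = 590.0 mL.
R = (PIP − Pplat)/V̇ = (22.9 − 19.1) / 0.5 = 3.8/0.5 = 7.6 cmH2O·s/L.
C = Vt/(Pplat − PEEP) = 590.0 / (19.1 − 8) = 590.0/11.1 = 53.153 mL/cmH2O.
τ = R × C = 7.6 × 0.05315 L/cmH2O = 0.4039 s.
t = −τ·ln(1 − 0.86) = −0.4039·ln(0.14) = 0.7941 s.

0.79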